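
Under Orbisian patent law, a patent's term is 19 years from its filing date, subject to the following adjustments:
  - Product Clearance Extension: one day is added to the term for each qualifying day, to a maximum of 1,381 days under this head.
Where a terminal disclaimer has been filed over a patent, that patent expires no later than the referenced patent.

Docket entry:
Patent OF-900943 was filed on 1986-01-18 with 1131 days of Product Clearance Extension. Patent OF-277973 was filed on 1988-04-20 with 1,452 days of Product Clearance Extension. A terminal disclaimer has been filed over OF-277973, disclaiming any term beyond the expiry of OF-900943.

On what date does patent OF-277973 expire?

2008-02-23

Natural term of OF-277973:
  Base: filing + 19 years → 20 April 2007.
  Product Clearance Extension: 1452 days claimed exceeds the 1381-day cap, so +1381 days → 30 January 2011.
Expiry of referenced patent OF-900943:
  Base: filing + 19 years → 18 January 2005.
  Product Clearance Extension: 1131 days (within the 1381-day cap) → +1131 days → 23 February 2008.
Terminal disclaimer: OF-277973 expires on the earlier of 30 January 2011 and 23 February 2008.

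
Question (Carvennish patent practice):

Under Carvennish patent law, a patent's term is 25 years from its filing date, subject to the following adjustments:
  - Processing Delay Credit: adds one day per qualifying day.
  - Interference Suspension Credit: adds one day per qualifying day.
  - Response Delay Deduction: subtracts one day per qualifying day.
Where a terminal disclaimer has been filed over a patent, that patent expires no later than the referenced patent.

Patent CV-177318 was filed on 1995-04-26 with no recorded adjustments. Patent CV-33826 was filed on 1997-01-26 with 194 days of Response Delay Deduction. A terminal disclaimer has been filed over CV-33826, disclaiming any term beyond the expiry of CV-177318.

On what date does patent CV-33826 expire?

Natural term of CV-33826:
  Base: filing + 25 years → 26 January 2022.
  Response Delay Deduction: −194 days → 16 July 2021.
Expiry of referenced patent CV-177318:
  Base: filing + 25 years → 26 April 2020.
Terminal disclaimer: CV-33826 expires on the earlier of 16 July 2021 and 26 April 2020.

April 26, 2020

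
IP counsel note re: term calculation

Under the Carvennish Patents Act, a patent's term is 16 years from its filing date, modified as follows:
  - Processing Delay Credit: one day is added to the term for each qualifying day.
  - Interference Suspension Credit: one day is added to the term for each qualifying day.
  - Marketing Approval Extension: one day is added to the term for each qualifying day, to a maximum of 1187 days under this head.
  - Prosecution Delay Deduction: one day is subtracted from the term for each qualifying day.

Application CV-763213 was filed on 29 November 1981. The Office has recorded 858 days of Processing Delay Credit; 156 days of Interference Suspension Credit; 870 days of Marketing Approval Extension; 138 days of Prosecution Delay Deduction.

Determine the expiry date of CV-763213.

September 10, 2002

Base term: filing date + 16 years → 29 November 1997.
Processing Delay Credit: +858 days → 5 April 2000.
Interference Suspension Credit: +156 days → 8 September 2000.
Marketing Approval Extension: 870 days (within the 1187-day cap) → +870 days → 26 January 2003.
Prosecution Delay Deduction: −138 days → 10 September 2002.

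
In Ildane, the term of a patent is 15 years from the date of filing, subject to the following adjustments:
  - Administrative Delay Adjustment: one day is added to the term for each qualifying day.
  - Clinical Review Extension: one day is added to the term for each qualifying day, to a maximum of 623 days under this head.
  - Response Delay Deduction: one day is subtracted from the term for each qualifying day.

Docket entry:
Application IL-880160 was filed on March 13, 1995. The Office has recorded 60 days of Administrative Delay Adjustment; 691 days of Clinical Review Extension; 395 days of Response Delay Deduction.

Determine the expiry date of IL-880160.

2010-12-26

Base term: filing date + 15 years → 13 March 2010.
Administrative Delay Adjustment: +60 days → 12 May 2010.
Clinical Review Extension: 691 days claimed exceeds the 623-day cap, so +623 days → 25 January 2012.
Response Delay Deduction: −395 days → 26 December 2010.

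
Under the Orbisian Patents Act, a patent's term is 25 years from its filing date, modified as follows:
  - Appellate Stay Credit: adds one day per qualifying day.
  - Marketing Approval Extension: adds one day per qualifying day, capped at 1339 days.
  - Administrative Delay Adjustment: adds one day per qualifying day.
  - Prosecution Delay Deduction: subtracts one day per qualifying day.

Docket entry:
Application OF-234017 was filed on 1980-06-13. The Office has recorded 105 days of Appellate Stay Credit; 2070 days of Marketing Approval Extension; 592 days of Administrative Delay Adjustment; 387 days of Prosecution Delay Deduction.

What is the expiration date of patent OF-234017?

December 18, 2009

Base term: filing date + 25 years → 13 June 2005.
Appellate Stay Credit: +105 days → 26 September 2005.
Marketing Approval Extension: 2070 days claimed exceeds the 1339-day cap, so +1339 days → 27 May 2009.
Administrative Delay Adjustment: +592 days → 9 January 2011.
Prosecution Delay Deduction: −387 days → 18 December 2009.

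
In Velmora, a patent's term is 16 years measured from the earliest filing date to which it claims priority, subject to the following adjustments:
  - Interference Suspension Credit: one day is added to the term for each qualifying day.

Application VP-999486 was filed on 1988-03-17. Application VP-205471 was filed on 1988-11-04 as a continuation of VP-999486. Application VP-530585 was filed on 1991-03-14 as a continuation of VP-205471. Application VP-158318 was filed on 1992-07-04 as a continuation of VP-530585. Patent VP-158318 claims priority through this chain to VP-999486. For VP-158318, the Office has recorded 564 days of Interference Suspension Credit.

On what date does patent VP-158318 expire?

Earliest priority filing: 17 March 1988.
Base term: 17 March 1988 + 16 years → 17 March 2004.
Interference Suspension Credit: +564 days → 2 October 2005.

2005-10-02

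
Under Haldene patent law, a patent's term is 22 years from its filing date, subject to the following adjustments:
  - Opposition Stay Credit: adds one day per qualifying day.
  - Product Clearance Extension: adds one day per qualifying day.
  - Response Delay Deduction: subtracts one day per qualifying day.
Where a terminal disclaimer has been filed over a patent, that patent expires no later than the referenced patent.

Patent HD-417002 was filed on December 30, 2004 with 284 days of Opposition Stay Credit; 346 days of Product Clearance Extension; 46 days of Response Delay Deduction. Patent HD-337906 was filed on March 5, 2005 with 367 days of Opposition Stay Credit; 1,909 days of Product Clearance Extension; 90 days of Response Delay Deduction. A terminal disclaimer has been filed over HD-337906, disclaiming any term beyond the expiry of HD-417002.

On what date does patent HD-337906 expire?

Natural term of HD-337906:
  Base: filing + 22 years → 5 March 2027.
  Opposition Stay Credit: +367 days → 6 March 2028.
  Product Clearance Extension: +1909 days → 28 May 2033.
  Response Delay Deduction: −90 days → 27 February 2033.
Expiry of referenced patent HD-417002:
  Base: filing + 22 years → 30 December 2026.
  Opposition Stay Credit: +284 days → 10 October 2027.
  Product Clearance Extension: +346 days → 20 September 2028.
  Response Delay Deduction: −46 days → 5 August 2028.
Terminal disclaimer: HD-337906 expires on the earlier of 27 February 2033 and 5 August 2028.

August 5, 2028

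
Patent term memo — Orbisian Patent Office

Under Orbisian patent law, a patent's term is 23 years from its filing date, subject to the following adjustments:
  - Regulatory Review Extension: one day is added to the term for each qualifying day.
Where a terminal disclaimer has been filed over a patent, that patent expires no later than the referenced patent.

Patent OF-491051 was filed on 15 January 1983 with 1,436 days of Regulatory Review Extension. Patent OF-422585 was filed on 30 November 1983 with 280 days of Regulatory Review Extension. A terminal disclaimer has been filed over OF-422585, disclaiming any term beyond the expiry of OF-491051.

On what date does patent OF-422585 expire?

Natural term of OF-422585:
  Base: filing + 23 years → 30 November 2006.
  Regulatory Review Extension: +280 days → 6 September 2007.
Expiry of referenced patent OF-491051:
  Base: filing + 23 years → 15 January 2006.
  Regulatory Review Extension: +1436 days → 21 December 2009.
Terminal disclaimer: OF-422585 expires on the earlier of 6 September 2007 and 21 December 2009.

2007-09-06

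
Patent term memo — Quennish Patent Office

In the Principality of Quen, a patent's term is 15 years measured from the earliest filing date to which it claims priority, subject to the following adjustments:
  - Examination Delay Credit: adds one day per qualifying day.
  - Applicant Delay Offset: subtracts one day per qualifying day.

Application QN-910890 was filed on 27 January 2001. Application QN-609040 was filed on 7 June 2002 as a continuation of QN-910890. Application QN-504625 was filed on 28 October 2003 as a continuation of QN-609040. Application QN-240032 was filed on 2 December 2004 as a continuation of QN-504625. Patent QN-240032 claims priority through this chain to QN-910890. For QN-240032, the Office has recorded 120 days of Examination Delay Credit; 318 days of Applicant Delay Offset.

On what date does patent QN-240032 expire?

Earliest priority filing: 27 January 2001.
Base term: 27 January 2001 + 15 years → 27 January 2016.
Examination Delay Credit: +120 days → 26 May 2016.
Applicant Delay Offset: −318 days → 13 July 2015.

2015-07-13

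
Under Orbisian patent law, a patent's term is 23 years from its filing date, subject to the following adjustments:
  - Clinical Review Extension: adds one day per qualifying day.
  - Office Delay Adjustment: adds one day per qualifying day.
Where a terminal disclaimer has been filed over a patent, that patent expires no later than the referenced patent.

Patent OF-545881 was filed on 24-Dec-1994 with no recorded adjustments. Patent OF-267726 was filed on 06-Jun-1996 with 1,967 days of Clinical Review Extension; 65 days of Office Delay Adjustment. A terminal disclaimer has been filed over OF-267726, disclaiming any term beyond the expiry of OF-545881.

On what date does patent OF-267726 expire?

Natural term of OF-267726:
  Base: filing + 23 years → 6 June 2019.
  Clinical Review Extension: +1967 days → 24 October 2024.
  Office Delay Adjustment: +65 days → 28 December 2024.
Expiry of referenced patent OF-545881:
  Base: filing + 23 years → 24 December 2017.
Terminal disclaimer: OF-267726 expires on the earlier of 28 December 2024 and 24 December 2017.

2017-12-24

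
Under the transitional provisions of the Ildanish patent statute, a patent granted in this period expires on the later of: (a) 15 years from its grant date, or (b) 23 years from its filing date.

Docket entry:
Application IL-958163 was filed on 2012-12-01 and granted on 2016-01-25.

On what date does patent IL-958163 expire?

December 1, 2035

(a) grant + 15 years → 25 January 2031.
(b) filing + 23 years → 1 December 2035.
Later of the two: 1 December 2035.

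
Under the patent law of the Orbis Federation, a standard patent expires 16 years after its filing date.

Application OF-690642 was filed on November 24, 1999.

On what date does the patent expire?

Filing date + 16 years → 24 November 2015.

November 24, 2015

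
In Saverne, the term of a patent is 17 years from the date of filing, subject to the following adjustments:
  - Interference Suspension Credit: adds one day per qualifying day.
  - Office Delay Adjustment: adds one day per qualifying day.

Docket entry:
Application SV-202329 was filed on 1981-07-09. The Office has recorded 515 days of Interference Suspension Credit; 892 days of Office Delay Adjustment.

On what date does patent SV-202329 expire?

Base term: filing date + 17 years → 9 July 1998.
Interference Suspension Credit: +515 days → 6 December 1999.
Office Delay Adjustment: +892 days → 16 May 2002.

2002-05-16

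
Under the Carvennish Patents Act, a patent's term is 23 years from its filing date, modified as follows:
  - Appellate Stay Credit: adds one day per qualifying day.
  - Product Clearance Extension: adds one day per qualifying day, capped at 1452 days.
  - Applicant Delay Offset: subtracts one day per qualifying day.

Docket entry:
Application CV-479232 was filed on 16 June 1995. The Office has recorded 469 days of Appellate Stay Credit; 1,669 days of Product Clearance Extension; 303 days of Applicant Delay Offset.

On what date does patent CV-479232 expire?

Base term: filing date + 23 years → 16 June 2018.
Appellate Stay Credit: +469 days → 28 September 2019.
Product Clearance Extension: 1669 days claimed exceeds the 1452-day cap, so +1452 days → 19 September 2023.
Applicant Delay Offset: −303 days → 20 November 2022.

2022-11-20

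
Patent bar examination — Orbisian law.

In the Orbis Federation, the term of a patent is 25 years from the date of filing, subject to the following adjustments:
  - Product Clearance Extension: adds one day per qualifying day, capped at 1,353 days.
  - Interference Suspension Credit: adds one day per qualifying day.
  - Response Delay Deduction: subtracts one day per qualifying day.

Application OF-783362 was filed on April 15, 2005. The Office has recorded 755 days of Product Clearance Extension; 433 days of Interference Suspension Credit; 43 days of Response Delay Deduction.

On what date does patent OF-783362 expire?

June 3, 2033

Base term: filing date + 25 years → 15 April 2030.
Product Clearance Extension: 755 days (within the 1353-day cap) → +755 days → 9 May 2032.
Interference Suspension Credit: +433 days → 16 July 2033.
Response Delay Deduction: −43 days → 3 June 2033.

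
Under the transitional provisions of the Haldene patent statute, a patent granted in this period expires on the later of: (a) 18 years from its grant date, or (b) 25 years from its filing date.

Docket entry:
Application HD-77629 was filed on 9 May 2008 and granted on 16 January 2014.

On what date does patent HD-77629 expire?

(a) grant + 18 years → 16 January 2032.
(b) filing + 25 years → 9 May 2033.
Later of the two: 9 May 2033.

May 9, 2033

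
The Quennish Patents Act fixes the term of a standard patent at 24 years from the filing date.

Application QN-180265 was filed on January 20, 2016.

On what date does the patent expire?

Filing date + 24 years → 20 January 2040.

2040-01-20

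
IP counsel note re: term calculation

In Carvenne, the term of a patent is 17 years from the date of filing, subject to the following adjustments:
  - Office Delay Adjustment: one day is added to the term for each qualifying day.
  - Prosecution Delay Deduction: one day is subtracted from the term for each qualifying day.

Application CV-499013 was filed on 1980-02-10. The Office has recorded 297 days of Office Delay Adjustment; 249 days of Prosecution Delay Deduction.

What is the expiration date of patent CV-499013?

1997-03-30

Base term: filing date + 17 years → 10 February 1997.
Office Delay Adjustment: +297 days → 4 December 1997.
Prosecution Delay Deduction: −249 days → 30 March 1997.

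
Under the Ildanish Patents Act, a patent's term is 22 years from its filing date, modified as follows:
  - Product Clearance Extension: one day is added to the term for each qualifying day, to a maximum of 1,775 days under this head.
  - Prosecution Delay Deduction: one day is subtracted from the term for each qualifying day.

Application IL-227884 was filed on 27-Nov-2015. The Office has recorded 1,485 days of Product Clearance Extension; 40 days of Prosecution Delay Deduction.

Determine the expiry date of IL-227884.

Base term: filing date + 22 years → 27 November 2037.
Product Clearance Extension: 1485 days (within the 1775-day cap) → +1485 days → 21 December 2041.
Prosecution Delay Deduction: −40 days → 11 November 2041.

November 11, 2041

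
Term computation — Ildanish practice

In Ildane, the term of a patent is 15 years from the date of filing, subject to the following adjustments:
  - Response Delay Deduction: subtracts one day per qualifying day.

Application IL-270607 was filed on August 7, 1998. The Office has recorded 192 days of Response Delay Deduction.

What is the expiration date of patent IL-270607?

2013-01-27

Base term: filing date + 15 years → 7 August 2013.
Response Delay Deduction: −192 days → 27 January 2013.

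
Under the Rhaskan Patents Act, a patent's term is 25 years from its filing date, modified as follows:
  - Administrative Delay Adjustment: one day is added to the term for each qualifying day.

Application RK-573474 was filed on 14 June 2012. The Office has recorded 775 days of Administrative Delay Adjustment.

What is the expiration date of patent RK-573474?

Base term: filing date + 25 years → 14 June 2037.
Administrative Delay Adjustment: +775 days → 29 July 2039.

2039-07-29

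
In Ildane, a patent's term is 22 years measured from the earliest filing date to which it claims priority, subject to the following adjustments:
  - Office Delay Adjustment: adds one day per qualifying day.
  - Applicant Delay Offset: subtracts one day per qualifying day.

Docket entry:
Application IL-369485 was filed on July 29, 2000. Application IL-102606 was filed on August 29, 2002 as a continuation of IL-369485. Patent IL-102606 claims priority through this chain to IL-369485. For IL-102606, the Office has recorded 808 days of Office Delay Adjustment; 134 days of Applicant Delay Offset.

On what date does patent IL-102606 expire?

June 2, 2024

Earliest priority filing: 29 July 2000.
Base term: 29 July 2000 + 22 years → 29 July 2022.
Office Delay Adjustment: +808 days → 14 October 2024.
Applicant Delay Offset: −134 days → 2 June 2024.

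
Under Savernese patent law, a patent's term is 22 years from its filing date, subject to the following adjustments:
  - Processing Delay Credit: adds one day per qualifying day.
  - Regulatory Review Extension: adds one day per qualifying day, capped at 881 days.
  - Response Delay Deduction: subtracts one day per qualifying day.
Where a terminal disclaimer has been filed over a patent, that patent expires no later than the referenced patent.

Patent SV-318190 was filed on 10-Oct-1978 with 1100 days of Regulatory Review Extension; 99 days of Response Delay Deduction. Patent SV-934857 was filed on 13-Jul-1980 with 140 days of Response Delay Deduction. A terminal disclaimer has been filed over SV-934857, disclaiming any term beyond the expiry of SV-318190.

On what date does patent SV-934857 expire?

Natural term of SV-934857:
  Base: filing + 22 years → 13 July 2002.
  Response Delay Deduction: −140 days → 23 February 2002.
Expiry of referenced patent SV-318190:
  Base: filing + 22 years → 10 October 2000.
  Regulatory Review Extension: 1100 days claimed exceeds the 881-day cap, so +881 days → 10 March 2003.
  Response Delay Deduction: −99 days → 1 December 2002.
Terminal disclaimer: SV-934857 expires on the earlier of 23 February 2002 and 1 December 2002.

2002-02-23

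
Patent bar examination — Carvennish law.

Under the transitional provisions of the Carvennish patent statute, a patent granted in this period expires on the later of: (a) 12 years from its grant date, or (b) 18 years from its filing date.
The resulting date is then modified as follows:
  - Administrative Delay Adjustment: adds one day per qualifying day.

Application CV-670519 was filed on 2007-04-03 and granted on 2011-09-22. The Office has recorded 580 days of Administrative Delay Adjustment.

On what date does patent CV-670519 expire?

(a) grant + 12 years → 22 September 2023.
(b) filing + 18 years → 3 April 2025.
Later of the two: 3 April 2025.
Administrative Delay Adjustment: +580 days → 4 November 2026.

2026-11-04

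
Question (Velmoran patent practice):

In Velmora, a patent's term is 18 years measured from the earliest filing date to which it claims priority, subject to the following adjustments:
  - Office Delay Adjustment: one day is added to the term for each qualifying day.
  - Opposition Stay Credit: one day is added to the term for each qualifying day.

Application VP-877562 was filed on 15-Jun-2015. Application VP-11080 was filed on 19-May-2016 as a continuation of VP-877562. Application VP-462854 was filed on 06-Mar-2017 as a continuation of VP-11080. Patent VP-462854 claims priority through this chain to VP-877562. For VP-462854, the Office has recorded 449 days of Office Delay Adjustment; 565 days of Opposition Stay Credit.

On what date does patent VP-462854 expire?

Earliest priority filing: 15 June 2015.
Base term: 15 June 2015 + 18 years → 15 June 2033.
Office Delay Adjustment: +449 days → 7 September 2034.
Opposition Stay Credit: +565 days → 25 March 2036.

2036-03-25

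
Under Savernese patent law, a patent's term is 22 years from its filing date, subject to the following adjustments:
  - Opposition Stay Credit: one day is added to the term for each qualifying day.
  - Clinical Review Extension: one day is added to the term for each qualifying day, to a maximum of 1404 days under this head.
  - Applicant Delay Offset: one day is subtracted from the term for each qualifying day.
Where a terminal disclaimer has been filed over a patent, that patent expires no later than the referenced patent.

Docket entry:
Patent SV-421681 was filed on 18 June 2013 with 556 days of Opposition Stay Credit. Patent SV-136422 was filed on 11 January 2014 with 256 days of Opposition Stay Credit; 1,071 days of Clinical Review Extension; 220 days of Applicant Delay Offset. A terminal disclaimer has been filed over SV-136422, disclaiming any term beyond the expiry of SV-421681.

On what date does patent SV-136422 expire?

Natural term of SV-136422:
  Base: filing + 22 years → 11 January 2036.
  Opposition Stay Credit: +256 days → 23 September 2036.
  Clinical Review Extension: 1071 days (within the 1404-day cap) → +1071 days → 30 August 2039.
  Applicant Delay Offset: −220 days → 22 January 2039.
Expiry of referenced patent SV-421681:
  Base: filing + 22 years → 18 June 2035.
  Opposition Stay Credit: +556 days → 25 December 2036.
Terminal disclaimer: SV-136422 expires on the earlier of 22 January 2039 and 25 December 2036.

2036-12-25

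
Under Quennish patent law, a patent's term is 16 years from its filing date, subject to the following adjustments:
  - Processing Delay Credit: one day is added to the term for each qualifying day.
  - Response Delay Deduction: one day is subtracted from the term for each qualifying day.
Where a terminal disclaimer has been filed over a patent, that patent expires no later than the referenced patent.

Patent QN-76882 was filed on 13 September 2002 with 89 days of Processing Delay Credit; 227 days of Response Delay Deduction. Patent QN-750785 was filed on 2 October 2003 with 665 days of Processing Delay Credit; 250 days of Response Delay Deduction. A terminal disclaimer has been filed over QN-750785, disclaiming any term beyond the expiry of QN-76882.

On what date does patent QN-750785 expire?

April 28, 2018

Natural term of QN-750785:
  Base: filing + 16 years → 2 October 2019.
  Processing Delay Credit: +665 days → 28 July 2021.
  Response Delay Deduction: −250 days → 20 November 2020.
Expiry of referenced patent QN-76882:
  Base: filing + 16 years → 13 September 2018.
  Processing Delay Credit: +89 days → 11 December 2018.
  Response Delay Deduction: −227 days → 28 April 2018.
Terminal disclaimer: QN-750785 expires on the earlier of 20 November 2020 and 28 April 2018.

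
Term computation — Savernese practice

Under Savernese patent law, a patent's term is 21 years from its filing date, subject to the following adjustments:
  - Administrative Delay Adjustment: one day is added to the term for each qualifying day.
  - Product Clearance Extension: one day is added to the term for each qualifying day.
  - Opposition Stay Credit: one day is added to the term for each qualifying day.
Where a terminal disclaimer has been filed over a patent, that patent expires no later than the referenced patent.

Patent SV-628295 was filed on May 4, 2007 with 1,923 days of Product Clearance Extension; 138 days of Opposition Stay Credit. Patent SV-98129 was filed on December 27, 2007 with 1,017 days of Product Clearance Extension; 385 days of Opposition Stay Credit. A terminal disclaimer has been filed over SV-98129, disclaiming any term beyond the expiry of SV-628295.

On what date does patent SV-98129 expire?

October 29, 2032

Natural term of SV-98129:
  Base: filing + 21 years → 27 December 2028.
  Product Clearance Extension: +1017 days → 10 October 2031.
  Opposition Stay Credit: +385 days → 29 October 2032.
Expiry of referenced patent SV-628295:
  Base: filing + 21 years → 4 May 2028.
  Product Clearance Extension: +1923 days → 9 August 2033.
  Opposition Stay Credit: +138 days → 25 December 2033.
Terminal disclaimer: SV-98129 expires on the earlier of 29 October 2032 and 25 December 2033.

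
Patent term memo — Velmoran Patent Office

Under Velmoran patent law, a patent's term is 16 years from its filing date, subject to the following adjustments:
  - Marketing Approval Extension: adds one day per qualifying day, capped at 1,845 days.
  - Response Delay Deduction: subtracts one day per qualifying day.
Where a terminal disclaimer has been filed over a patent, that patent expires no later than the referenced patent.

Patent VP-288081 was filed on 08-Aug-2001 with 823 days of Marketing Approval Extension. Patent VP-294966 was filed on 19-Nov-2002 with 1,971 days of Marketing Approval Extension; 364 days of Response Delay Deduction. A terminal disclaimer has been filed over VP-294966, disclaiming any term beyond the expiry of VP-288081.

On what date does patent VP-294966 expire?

2019-11-09

Natural term of VP-294966:
  Base: filing + 16 years → 19 November 2018.
  Marketing Approval Extension: 1971 days claimed exceeds the 1845-day cap, so +1845 days → 8 December 2023.
  Response Delay Deduction: −364 days → 9 December 2022.
Expiry of referenced patent VP-288081:
  Base: filing + 16 years → 8 August 2017.
  Marketing Approval Extension: 823 days (within the 1845-day cap) → +823 days → 9 November 2019.
Terminal disclaimer: VP-294966 expires on the earlier of 9 December 2022 and 9 November 2019.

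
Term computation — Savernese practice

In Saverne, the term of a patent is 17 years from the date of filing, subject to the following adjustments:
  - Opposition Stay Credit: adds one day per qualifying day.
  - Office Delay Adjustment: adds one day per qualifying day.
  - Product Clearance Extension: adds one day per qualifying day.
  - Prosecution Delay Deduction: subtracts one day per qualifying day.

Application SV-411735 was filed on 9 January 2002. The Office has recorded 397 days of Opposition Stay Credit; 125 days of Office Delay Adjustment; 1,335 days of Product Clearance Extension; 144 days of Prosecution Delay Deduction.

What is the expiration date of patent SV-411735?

Base term: filing date + 17 years → 9 January 2019.
Opposition Stay Credit: +397 days → 10 February 2020.
Office Delay Adjustment: +125 days → 14 June 2020.
Product Clearance Extension: +1335 days → 9 February 2024.
Prosecution Delay Deduction: −144 days → 18 September 2023.

2023-09-18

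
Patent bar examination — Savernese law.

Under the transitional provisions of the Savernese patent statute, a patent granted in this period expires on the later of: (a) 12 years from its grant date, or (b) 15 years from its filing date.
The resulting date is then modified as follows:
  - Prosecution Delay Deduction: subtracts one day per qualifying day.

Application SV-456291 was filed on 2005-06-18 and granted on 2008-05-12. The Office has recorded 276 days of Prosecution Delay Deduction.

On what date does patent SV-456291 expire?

September 16, 2019

(a) grant + 12 years → 12 May 2020.
(b) filing + 15 years → 18 June 2020.
Later of the two: 18 June 2020.
Prosecution Delay Deduction: −276 days → 16 September 2019.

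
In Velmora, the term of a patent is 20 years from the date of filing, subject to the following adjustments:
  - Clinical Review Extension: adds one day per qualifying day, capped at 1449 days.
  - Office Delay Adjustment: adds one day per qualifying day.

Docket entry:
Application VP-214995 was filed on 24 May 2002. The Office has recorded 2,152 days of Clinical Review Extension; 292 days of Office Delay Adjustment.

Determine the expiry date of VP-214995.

February 28, 2027

Base term: filing date + 20 years → 24 May 2022.
Clinical Review Extension: 2152 days claimed exceeds the 1449-day cap, so +1449 days → 12 May 2026.
Office Delay Adjustment: +292 days → 28 February 2027.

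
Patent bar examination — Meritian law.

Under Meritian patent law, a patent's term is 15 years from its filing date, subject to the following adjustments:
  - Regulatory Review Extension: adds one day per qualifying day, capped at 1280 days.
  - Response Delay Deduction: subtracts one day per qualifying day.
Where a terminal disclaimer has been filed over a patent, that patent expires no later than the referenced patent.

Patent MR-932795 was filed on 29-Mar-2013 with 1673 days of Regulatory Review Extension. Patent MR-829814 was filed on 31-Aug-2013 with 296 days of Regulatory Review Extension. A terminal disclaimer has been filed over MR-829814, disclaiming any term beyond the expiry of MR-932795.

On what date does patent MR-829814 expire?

Natural term of MR-829814:
  Base: filing + 15 years → 31 August 2028.
  Regulatory Review Extension: 296 days (within the 1280-day cap) → +296 days → 23 June 2029.
Expiry of referenced patent MR-932795:
  Base: filing + 15 years → 29 March 2028.
  Regulatory Review Extension: 1673 days claimed exceeds the 1280-day cap, so +1280 days → 30 September 2031.
Terminal disclaimer: MR-829814 expires on the earlier of 23 June 2029 and 30 September 2031.

June 23, 2029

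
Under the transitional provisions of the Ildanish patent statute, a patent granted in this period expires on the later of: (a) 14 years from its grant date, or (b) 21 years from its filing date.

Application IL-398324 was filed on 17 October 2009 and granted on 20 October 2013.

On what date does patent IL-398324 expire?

2030-10-17

(a) grant + 14 years → 20 October 2027.
(b) filing + 21 years → 17 October 2030.
Later of the two: 17 October 2030.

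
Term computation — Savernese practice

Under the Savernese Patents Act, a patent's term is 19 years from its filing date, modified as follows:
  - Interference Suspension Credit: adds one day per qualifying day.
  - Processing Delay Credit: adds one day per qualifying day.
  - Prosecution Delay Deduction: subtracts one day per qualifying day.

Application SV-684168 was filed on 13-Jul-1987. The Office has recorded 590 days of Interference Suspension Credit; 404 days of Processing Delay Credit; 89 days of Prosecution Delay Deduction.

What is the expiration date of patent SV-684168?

2009-01-03

Base term: filing date + 19 years → 13 July 2006.
Interference Suspension Credit: +590 days → 23 February 2008.
Processing Delay Credit: +404 days → 2 April 2009.
Prosecution Delay Deduction: −89 days → 3 January 2009.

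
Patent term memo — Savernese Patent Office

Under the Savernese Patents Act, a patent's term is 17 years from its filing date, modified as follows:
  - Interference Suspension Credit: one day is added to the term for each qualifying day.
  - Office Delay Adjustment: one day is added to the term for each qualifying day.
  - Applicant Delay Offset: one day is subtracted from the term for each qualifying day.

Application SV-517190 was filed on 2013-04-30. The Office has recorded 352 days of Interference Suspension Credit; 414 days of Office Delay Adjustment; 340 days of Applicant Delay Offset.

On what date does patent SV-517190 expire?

June 30, 2031

Base term: filing date + 17 years → 30 April 2030.
Interference Suspension Credit: +352 days → 17 April 2031.
Office Delay Adjustment: +414 days → 4 June 2032.
Applicant Delay Offset: −340 days → 30 June 2031.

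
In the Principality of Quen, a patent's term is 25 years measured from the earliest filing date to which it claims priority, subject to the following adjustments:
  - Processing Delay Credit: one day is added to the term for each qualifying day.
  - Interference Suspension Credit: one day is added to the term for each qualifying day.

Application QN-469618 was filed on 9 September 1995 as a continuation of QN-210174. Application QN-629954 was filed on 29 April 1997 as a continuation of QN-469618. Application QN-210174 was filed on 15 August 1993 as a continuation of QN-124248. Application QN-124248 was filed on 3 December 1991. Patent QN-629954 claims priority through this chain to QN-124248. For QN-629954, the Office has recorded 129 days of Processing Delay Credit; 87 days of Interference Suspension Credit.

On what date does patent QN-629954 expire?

2017-07-07

Earliest priority filing: 3 December 1991.
Base term: 3 December 1991 + 25 years → 3 December 2016.
Processing Delay Credit: +129 days → 11 April 2017.
Interference Suspension Credit: +87 days → 7 July 2017.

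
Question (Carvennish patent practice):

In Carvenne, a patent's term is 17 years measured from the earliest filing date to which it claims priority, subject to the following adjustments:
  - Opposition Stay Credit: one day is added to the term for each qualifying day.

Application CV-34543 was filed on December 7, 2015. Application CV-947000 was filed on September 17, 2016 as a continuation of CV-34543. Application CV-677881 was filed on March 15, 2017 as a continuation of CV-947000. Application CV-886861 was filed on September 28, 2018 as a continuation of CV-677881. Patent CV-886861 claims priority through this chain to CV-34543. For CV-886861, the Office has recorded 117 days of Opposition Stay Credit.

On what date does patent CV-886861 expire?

April 3, 2033

Earliest priority filing: 7 December 2015.
Base term: 7 December 2015 + 17 years → 7 December 2032.
Opposition Stay Credit: +117 days → 3 April 2033.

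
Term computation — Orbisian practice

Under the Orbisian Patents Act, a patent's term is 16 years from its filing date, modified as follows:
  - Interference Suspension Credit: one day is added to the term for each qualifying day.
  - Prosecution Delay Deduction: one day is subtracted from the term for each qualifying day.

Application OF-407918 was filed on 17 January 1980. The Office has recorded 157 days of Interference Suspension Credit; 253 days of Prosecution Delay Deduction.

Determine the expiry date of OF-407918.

October 13, 1995

Base term: filing date + 16 years → 17 January 1996.
Interference Suspension Credit: +157 days → 22 June 1996.
Prosecution Delay Deduction: −253 days → 13 October 1995.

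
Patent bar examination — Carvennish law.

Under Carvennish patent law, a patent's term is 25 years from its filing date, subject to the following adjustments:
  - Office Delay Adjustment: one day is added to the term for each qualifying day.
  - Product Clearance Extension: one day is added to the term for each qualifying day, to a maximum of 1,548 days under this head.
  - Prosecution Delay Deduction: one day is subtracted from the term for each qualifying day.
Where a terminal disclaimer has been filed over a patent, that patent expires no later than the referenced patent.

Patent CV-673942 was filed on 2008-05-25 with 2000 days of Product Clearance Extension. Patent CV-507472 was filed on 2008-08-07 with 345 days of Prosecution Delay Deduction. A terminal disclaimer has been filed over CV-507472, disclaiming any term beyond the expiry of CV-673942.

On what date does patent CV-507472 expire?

Natural term of CV-507472:
  Base: filing + 25 years → 7 August 2033.
  Prosecution Delay Deduction: −345 days → 27 August 2032.
Expiry of referenced patent CV-673942:
  Base: filing + 25 years → 25 May 2033.
  Product Clearance Extension: 2000 days claimed exceeds the 1548-day cap, so +1548 days → 20 August 2037.
Terminal disclaimer: CV-507472 expires on the earlier of 27 August 2032 and 20 August 2037.

August 27, 2032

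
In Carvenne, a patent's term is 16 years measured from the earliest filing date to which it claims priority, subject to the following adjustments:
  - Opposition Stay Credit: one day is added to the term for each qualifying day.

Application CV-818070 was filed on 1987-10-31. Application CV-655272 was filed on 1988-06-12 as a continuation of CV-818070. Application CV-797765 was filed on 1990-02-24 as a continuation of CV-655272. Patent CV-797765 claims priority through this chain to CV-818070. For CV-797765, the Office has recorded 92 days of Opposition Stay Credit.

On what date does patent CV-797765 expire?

2004-01-31

Earliest priority filing: 31 October 1987.
Base term: 31 October 1987 + 16 years → 31 October 2003.
Opposition Stay Credit: +92 days → 31 January 2004.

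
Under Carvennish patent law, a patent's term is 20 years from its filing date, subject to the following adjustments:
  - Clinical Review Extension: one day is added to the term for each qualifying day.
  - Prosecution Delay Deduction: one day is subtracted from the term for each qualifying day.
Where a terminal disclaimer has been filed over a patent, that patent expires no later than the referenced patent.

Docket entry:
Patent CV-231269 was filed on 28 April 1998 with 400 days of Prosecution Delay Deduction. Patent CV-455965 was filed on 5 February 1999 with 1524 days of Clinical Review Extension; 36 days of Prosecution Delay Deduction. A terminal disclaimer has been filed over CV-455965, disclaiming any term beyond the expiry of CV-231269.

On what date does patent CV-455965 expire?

Natural term of CV-455965:
  Base: filing + 20 years → 5 February 2019.
  Clinical Review Extension: +1524 days → 9 April 2023.
  Prosecution Delay Deduction: −36 days → 4 March 2023.
Expiry of referenced patent CV-231269:
  Base: filing + 20 years → 28 April 2018.
  Prosecution Delay Deduction: −400 days → 24 March 2017.
Terminal disclaimer: CV-455965 expires on the earlier of 4 March 2023 and 24 March 2017.

March 24, 2017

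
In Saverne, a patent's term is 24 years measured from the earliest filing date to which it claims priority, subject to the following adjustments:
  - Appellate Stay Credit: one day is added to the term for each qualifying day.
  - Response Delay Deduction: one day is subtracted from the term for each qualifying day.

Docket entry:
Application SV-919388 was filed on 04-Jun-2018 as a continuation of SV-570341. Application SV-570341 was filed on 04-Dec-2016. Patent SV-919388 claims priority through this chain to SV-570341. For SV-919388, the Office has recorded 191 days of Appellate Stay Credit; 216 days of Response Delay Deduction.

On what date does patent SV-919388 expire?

Earliest priority filing: 4 December 2016.
Base term: 4 December 2016 + 24 years → 4 December 2040.
Appellate Stay Credit: +191 days → 13 June 2041.
Response Delay Deduction: −216 days → 9 November 2040.

November 9, 2040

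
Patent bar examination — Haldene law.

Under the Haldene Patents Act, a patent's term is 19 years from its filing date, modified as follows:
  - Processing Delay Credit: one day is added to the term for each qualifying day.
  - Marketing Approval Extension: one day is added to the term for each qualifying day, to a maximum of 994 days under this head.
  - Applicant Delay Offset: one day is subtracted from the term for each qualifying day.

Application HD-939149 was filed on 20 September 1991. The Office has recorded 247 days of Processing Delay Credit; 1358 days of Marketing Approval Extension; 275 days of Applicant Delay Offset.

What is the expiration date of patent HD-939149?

Base term: filing date + 19 years → 20 September 2010.
Processing Delay Credit: +247 days → 25 May 2011.
Marketing Approval Extension: 1358 days claimed exceeds the 994-day cap, so +994 days → 12 February 2014.
Applicant Delay Offset: −275 days → 13 May 2013.

May 13, 2013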